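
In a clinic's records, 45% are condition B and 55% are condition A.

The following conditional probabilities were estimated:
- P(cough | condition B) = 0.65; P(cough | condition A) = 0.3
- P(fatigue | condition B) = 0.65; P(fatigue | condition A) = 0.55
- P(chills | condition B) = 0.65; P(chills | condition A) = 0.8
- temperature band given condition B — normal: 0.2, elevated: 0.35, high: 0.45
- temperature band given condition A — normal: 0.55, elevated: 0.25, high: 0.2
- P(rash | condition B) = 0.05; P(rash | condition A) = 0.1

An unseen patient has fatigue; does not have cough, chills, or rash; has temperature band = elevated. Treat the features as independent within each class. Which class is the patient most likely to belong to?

condition B

condition B: 0.45 × (1−0.65) × 0.65 × (1−0.65) × 0.35 × (1−0.05) = 0.011913890625
condition A: 0.55 × (1−0.3) × 0.55 × (1−0.8) × 0.25 × (1−0.1) = 0.00952875
Highest score → condition B.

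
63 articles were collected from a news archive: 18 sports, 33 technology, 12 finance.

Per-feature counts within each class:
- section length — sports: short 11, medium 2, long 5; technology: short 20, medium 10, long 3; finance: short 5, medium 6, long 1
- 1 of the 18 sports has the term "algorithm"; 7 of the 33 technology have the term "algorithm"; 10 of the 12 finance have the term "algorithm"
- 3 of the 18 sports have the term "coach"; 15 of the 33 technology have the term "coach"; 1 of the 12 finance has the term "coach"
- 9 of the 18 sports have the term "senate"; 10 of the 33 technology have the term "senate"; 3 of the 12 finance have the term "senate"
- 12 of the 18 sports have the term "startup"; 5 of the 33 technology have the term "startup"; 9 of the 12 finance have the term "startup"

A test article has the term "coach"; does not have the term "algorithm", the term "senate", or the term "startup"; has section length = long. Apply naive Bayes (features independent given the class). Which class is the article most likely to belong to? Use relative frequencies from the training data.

sports: (18/63) × (5/18) × (17/18) × (3/18) × (9/18) × (6/18) ≈ 0.00208211
technology: (33/63) × (3/33) × (26/33) × (15/33) × (23/33) × (28/33) ≈ 0.010085
finance: (12/63) × (1/12) × (2/12) × (1/12) × (9/12) × (3/12) ≈ 0.000041336
Highest score → technology.

technology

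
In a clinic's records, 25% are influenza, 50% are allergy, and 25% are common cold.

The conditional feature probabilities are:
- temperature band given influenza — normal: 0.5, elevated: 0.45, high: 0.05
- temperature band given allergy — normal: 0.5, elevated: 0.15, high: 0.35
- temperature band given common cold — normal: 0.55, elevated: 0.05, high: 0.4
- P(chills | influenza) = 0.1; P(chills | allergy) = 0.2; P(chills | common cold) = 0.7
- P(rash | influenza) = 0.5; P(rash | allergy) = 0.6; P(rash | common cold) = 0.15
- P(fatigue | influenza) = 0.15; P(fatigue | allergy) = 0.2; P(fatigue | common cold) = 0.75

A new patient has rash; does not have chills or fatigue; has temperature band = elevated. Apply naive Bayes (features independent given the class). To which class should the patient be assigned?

influenza: 0.25 × 0.45 × (1−0.1) × 0.5 × (1−0.15) = 0.04303125
allergy: 0.5 × 0.15 × (1−0.2) × 0.6 × (1−0.2) = 0.0288
common cold: 0.25 × 0.05 × (1−0.7) × 0.15 × (1−0.75) = 0.000140625
Highest score → influenza.

influenza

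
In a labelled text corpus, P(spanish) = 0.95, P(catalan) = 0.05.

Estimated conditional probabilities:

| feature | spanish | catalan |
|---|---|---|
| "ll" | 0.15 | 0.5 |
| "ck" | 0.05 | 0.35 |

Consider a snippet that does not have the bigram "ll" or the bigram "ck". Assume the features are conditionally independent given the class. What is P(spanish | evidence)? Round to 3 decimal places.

spanish: 0.95 × (1−0.15) × (1−0.05) = 0.767125
catalan: 0.05 × (1−0.5) × (1−0.35) = 0.01625
P(spanish | x) = 0.767125 / 0.783375 ≈ 0.979

0.979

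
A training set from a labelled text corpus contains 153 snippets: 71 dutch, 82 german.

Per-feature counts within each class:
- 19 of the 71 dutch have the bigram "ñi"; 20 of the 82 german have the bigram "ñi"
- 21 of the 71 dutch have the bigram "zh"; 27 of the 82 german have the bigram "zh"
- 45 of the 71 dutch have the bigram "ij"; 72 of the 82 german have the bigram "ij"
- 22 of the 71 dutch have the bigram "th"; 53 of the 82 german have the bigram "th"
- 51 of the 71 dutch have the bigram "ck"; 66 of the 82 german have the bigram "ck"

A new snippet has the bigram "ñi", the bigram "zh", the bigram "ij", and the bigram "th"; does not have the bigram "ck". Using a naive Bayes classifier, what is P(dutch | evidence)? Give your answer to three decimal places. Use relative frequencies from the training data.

dutch: (71/153) × (19/71) × (21/71) × (45/71) × (22/71) × (20/71) ≈ 0.00203195
german: (82/153) × (20/82) × (27/82) × (72/82) × (53/82) × (16/82) ≈ 0.00476623
P(dutch | x) = 0.00203195 / 0.00679818 ≈ 0.299

0.299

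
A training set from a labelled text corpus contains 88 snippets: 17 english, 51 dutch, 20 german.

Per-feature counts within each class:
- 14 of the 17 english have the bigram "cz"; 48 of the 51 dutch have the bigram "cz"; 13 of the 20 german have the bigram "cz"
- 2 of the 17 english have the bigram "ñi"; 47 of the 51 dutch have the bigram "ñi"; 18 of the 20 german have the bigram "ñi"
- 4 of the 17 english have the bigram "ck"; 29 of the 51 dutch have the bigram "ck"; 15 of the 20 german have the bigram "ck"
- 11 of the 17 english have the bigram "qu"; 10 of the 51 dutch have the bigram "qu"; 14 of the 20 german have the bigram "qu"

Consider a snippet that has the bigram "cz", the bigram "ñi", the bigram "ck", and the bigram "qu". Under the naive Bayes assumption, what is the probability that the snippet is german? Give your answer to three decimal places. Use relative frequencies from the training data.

english: (17/88) × (14/17) × (2/17) × (4/17) × (11/17) ≈ 0.00284958
dutch: (51/88) × (48/51) × (47/51) × (29/51) × (10/51) ≈ 0.0560459
german: (20/88) × (13/20) × (18/20) × (15/20) × (14/20) ≈ 0.0698011
P(german | x) = 0.0698011 / 0.12869658 ≈ 0.542

0.542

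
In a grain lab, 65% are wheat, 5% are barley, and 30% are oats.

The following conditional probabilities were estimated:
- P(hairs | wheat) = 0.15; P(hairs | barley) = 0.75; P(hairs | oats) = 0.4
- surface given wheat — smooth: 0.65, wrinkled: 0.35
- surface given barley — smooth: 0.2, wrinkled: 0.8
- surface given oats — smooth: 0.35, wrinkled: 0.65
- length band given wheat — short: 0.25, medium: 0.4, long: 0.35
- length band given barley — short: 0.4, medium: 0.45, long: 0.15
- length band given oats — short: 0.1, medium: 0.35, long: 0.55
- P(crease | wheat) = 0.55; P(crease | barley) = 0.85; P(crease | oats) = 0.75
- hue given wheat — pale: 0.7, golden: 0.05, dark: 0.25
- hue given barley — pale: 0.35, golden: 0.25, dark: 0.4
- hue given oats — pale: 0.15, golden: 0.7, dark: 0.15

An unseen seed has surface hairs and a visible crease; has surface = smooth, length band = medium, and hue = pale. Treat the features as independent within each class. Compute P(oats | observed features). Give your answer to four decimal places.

0.1332

wheat: 0.65 × 0.15 × 0.65 × 0.4 × 0.55 × 0.7 = 0.00975975
barley: 0.05 × 0.75 × 0.2 × 0.45 × 0.85 × 0.35 = 0.0010040625
oats: 0.3 × 0.4 × 0.35 × 0.35 × 0.75 × 0.15 = 0.00165375
P(oats | x) = 0.00165375 / 0.0124175625 ≈ 0.1332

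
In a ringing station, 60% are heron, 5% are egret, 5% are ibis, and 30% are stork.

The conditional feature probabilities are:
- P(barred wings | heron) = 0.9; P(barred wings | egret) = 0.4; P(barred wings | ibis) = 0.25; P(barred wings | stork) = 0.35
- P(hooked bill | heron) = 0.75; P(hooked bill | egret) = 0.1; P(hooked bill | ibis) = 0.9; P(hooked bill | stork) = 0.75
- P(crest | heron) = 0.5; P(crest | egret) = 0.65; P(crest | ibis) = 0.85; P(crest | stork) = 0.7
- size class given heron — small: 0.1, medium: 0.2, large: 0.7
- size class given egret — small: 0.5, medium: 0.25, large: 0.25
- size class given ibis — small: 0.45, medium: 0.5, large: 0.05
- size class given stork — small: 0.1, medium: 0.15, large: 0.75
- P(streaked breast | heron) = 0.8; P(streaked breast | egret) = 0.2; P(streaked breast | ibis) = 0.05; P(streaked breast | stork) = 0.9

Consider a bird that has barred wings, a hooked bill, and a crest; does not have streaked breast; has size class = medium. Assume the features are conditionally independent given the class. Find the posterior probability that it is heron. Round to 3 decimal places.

0.590

heron: 0.6 × 0.9 × 0.75 × 0.5 × 0.2 × (1−0.8) = 0.0081
egret: 0.05 × 0.4 × 0.1 × 0.65 × 0.25 × (1−0.2) = 0.00026
ibis: 0.05 × 0.25 × 0.9 × 0.85 × 0.5 × (1−0.05) = 0.0045421875
stork: 0.3 × 0.35 × 0.75 × 0.7 × 0.15 × (1−0.9) = 0.000826875
P(heron | x) = 0.0081 / 0.0137290625 ≈ 0.590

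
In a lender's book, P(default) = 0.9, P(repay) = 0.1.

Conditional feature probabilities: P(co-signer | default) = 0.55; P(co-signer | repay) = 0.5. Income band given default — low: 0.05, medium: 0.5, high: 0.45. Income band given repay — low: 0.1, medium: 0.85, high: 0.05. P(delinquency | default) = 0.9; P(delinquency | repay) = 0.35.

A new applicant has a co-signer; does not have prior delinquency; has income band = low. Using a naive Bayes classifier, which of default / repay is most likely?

repay

default: 0.9 × 0.55 × 0.05 × (1−0.9) = 0.002475
repay: 0.1 × 0.5 × 0.1 × (1−0.35) = 0.00325
Highest score → repay.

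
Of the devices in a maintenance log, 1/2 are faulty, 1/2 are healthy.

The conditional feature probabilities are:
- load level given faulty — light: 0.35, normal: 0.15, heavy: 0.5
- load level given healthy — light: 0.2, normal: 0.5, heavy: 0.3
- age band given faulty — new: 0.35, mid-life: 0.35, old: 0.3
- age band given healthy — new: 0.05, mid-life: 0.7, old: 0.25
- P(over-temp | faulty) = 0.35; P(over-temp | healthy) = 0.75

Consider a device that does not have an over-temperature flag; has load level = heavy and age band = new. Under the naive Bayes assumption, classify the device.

faulty

faulty: 0.5 × 0.5 × 0.35 × (1−0.35) = 0.056875
healthy: 0.5 × 0.3 × 0.05 × (1−0.75) = 0.001875
Highest score → faulty.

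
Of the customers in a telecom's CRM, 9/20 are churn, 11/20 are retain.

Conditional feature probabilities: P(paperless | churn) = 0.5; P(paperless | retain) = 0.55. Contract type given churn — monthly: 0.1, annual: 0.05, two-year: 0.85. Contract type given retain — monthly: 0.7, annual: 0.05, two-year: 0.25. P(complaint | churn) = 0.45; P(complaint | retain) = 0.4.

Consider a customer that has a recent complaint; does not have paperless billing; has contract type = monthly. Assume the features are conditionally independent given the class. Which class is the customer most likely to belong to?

churn: 0.45 × (1−0.5) × 0.1 × 0.45 = 0.010125
retain: 0.55 × (1−0.55) × 0.7 × 0.4 = 0.0693
Highest score → retain.

retain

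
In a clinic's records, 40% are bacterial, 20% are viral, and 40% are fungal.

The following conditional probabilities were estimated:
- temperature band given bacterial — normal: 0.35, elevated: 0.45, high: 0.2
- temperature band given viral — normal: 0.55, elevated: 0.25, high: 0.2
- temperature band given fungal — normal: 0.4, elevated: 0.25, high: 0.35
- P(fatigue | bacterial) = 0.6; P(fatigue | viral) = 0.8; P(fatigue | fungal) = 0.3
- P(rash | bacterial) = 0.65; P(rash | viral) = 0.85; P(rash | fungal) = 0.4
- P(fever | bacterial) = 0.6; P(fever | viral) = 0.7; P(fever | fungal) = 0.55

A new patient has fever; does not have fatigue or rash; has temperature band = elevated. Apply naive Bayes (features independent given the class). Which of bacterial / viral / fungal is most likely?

fungal

bacterial: 0.4 × 0.45 × (1−0.6) × (1−0.65) × 0.6 = 0.01512
viral: 0.2 × 0.25 × (1−0.8) × (1−0.85) × 0.7 = 0.00105
fungal: 0.4 × 0.25 × (1−0.3) × (1−0.4) × 0.55 = 0.0231
Highest score → fungal.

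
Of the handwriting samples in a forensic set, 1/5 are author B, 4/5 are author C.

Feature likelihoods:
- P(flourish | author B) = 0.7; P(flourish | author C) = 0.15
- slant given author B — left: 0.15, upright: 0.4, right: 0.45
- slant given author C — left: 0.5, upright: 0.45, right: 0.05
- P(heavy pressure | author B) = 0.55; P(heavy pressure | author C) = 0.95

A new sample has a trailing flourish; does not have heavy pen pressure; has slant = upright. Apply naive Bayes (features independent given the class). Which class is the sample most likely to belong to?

author B

author B: 0.2 × 0.7 × 0.4 × (1−0.55) = 0.0252
author C: 0.8 × 0.15 × 0.45 × (1−0.95) = 0.0027
Highest score → author B.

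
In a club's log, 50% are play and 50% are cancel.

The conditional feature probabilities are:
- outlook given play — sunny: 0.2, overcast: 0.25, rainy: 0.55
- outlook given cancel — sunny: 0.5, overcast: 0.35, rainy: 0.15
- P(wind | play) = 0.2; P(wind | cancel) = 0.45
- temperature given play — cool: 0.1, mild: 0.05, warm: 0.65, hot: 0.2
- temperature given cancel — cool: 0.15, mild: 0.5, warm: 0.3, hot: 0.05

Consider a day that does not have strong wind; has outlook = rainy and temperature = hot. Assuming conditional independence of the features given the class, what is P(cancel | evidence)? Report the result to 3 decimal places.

play: 0.5 × 0.55 × (1−0.2) × 0.2 = 0.044
cancel: 0.5 × 0.15 × (1−0.45) × 0.05 = 0.0020625
P(cancel | x) = 0.0020625 / 0.0460625 ≈ 0.045

0.045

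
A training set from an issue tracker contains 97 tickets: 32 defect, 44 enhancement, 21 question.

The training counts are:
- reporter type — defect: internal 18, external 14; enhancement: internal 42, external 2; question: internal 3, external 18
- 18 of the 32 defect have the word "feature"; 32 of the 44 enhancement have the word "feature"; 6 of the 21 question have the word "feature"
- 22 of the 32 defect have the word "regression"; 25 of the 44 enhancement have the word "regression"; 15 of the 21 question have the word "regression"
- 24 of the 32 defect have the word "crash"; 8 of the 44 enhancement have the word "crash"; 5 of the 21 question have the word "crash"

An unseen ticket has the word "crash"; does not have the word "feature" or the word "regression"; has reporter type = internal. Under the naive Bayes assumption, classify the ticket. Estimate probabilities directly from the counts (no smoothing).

defect: (32/97) × (18/32) × (14/32) × (10/32) × (24/32) ≈ 0.0190279
enhancement: (44/97) × (42/44) × (12/44) × (19/44) × (8/44) ≈ 0.00927138
question: (21/97) × (3/21) × (15/21) × (6/21) × (5/21) ≈ 0.00150281
Highest score → defect.

defect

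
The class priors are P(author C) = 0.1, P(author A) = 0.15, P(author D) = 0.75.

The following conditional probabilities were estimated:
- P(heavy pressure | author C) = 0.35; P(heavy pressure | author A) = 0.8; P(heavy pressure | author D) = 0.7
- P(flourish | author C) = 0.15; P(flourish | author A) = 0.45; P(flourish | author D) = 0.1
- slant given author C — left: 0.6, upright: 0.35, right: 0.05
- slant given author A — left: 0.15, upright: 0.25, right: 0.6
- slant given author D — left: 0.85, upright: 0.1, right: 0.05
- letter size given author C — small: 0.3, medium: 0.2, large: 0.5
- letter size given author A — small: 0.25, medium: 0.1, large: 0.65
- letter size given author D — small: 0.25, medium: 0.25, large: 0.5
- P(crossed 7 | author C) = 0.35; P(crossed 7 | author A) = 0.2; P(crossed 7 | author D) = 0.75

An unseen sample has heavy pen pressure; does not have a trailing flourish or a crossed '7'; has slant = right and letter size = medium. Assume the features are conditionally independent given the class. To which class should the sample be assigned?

author C: 0.1 × 0.35 × (1−0.15) × 0.05 × 0.2 × (1−0.35) = 0.000193375
author A: 0.15 × 0.8 × (1−0.45) × 0.6 × 0.1 × (1−0.2) = 0.003168
author D: 0.75 × 0.7 × (1−0.1) × 0.05 × 0.25 × (1−0.75) = 0.0014765625
Highest score → author A.

author A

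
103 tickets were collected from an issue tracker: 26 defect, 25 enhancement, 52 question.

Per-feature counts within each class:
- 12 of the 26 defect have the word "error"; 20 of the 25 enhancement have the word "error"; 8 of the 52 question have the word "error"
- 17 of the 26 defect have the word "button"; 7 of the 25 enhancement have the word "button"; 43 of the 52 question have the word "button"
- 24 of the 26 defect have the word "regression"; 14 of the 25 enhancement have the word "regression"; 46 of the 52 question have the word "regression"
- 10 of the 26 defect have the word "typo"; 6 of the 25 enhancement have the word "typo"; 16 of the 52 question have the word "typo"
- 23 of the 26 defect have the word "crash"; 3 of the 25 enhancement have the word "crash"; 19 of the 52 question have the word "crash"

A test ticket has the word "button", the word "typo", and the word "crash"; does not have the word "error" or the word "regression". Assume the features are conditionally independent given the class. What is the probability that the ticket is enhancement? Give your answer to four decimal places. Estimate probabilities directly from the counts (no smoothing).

defect: (26/103) × (14/26) × (17/26) × (2/26) × (10/26) × (23/26) ≈ 0.00232597
enhancement: (25/103) × (5/25) × (7/25) × (11/25) × (6/25) × (3/25) ≈ 0.000172241
question: (52/103) × (44/52) × (43/52) × (6/52) × (16/52) × (19/52) ≈ 0.00458243
P(enhancement | x) = 0.000172241 / 0.007080641 ≈ 0.0243

0.0243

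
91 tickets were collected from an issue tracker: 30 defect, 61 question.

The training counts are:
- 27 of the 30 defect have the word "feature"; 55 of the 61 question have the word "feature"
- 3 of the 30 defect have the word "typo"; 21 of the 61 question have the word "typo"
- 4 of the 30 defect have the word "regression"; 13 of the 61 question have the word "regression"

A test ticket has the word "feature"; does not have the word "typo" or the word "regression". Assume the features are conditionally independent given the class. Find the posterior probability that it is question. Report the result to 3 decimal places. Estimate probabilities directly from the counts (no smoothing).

defect: (30/91) × (27/30) × (27/30) × (26/30) ≈ 0.231429
question: (61/91) × (55/61) × (40/61) × (48/61) ≈ 0.311862
P(question | x) = 0.311862 / 0.543291 ≈ 0.574

0.574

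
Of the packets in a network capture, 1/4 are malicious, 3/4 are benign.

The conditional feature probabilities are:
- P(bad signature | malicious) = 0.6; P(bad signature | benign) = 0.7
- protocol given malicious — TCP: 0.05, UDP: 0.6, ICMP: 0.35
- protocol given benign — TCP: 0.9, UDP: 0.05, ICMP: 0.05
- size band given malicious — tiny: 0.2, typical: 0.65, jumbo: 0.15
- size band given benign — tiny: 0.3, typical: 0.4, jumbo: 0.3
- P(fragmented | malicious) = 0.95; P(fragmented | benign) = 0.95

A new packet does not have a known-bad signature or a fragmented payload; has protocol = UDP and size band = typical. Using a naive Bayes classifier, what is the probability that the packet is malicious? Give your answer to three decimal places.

malicious: 0.25 × (1−0.6) × 0.6 × 0.65 × (1−0.95) = 0.00195
benign: 0.75 × (1−0.7) × 0.05 × 0.4 × (1−0.95) = 0.000225
P(malicious | x) = 0.00195 / 0.002175 ≈ 0.897

0.897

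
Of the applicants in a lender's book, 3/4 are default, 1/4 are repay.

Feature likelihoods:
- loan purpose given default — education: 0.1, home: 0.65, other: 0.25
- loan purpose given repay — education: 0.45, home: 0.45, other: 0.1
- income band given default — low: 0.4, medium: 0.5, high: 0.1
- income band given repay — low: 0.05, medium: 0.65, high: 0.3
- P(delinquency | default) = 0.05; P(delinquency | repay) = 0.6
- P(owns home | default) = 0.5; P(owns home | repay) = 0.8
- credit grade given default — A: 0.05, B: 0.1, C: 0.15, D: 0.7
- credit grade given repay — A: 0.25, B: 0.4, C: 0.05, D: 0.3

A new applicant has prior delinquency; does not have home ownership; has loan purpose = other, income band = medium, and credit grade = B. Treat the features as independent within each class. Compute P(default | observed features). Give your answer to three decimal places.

default: 0.75 × 0.25 × 0.5 × 0.05 × (1−0.5) × 0.1 = 0.000234375
repay: 0.25 × 0.1 × 0.65 × 0.6 × (1−0.8) × 0.4 = 0.00078
P(default | x) = 0.000234375 / 0.001014375 ≈ 0.231

0.231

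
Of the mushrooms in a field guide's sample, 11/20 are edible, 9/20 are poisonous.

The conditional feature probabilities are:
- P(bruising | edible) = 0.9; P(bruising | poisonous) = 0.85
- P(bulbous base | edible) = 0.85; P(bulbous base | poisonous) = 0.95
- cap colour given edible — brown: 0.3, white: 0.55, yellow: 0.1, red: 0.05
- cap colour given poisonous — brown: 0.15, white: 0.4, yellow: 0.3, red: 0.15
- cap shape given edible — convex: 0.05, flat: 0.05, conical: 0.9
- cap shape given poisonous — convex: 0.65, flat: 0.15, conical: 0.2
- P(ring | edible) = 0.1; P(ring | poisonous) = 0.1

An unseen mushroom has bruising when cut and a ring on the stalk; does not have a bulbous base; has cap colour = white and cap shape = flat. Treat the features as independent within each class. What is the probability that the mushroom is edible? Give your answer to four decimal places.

0.6402

edible: 0.55 × 0.9 × (1−0.85) × 0.55 × 0.05 × 0.1 = 0.0002041875
poisonous: 0.45 × 0.85 × (1−0.95) × 0.4 × 0.15 × 0.1 = 0.00011475
P(edible | x) = 0.0002041875 / 0.0003189375 ≈ 0.6402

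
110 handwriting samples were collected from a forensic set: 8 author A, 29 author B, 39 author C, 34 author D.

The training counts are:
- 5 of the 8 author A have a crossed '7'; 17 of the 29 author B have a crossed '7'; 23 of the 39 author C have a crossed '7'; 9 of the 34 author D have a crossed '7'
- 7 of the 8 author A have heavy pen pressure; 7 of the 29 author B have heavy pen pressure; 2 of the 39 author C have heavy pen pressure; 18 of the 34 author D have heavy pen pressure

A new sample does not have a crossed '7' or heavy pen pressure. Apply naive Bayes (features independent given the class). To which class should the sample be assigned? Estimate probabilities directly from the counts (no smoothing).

author C

author A: (8/110) × (3/8) × (1/8) ≈ 0.00340909
author B: (29/110) × (12/29) × (22/29) ≈ 0.0827586
author C: (39/110) × (16/39) × (37/39) ≈ 0.137995
author D: (34/110) × (25/34) × (16/34) ≈ 0.106952
Highest score → author C.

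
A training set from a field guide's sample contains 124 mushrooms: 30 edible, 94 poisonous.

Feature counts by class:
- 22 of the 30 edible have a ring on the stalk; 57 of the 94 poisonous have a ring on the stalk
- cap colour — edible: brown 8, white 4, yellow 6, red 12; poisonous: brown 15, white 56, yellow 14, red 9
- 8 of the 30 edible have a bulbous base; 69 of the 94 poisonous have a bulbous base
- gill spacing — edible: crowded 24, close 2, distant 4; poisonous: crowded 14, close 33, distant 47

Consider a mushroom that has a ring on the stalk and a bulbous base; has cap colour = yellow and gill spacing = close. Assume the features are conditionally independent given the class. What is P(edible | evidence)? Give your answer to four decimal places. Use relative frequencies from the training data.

edible: (30/124) × (22/30) × (6/30) × (8/30) × (2/30) ≈ 0.000630824
poisonous: (94/124) × (57/94) × (14/94) × (69/94) × (33/94) ≈ 0.0176425
P(edible | x) = 0.000630824 / 0.018273324 ≈ 0.0345

0.0345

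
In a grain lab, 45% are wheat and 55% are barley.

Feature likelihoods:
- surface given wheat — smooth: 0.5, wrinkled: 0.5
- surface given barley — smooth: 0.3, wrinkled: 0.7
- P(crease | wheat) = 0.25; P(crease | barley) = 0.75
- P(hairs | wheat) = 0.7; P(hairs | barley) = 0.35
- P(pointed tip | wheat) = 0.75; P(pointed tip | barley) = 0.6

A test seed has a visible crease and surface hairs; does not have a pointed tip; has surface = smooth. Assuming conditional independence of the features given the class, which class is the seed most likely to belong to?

barley

wheat: 0.45 × 0.5 × 0.25 × 0.7 × (1−0.75) = 0.00984375
barley: 0.55 × 0.3 × 0.75 × 0.35 × (1−0.6) = 0.017325
Highest score → barley.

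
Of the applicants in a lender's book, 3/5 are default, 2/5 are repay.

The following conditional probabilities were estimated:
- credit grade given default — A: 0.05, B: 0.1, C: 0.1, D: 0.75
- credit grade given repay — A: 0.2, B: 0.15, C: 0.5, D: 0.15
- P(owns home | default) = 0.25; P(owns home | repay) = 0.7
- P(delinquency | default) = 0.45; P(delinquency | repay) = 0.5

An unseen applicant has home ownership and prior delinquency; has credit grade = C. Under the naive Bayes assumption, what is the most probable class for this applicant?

default: 0.6 × 0.1 × 0.25 × 0.45 = 0.00675
repay: 0.4 × 0.5 × 0.7 × 0.5 = 0.07
Highest score → repay.

repay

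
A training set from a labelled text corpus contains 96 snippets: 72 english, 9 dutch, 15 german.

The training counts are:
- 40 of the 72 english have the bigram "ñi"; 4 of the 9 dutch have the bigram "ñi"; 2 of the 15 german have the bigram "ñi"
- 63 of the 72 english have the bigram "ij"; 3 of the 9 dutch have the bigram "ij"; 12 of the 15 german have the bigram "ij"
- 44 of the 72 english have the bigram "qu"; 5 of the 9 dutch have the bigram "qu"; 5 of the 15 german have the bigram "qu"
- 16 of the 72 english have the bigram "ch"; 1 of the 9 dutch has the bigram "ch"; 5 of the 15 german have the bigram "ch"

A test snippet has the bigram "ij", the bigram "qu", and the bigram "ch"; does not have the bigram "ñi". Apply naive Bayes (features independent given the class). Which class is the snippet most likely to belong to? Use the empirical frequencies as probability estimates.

english: (72/96) × (32/72) × (63/72) × (44/72) × (16/72) ≈ 0.0396091
dutch: (9/96) × (5/9) × (3/9) × (5/9) × (1/9) ≈ 0.00107167
german: (15/96) × (13/15) × (12/15) × (5/15) × (5/15) ≈ 0.012037
Highest score → english.

english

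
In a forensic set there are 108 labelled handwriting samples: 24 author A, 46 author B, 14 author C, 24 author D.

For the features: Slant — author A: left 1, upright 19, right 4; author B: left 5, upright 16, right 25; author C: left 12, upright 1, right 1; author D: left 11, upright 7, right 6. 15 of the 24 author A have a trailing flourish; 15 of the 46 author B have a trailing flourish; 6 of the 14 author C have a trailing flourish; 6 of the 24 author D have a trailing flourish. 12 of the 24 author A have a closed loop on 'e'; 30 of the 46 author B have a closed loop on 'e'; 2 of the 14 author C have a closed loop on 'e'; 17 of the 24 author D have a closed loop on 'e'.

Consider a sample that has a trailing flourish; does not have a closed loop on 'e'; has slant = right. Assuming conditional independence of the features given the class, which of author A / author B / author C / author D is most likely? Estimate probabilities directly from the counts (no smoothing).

author B

author A: (24/108) × (4/24) × (15/24) × (12/24) ≈ 0.0115741
author B: (46/108) × (25/46) × (15/46) × (16/46) ≈ 0.026255
author C: (14/108) × (1/14) × (6/14) × (12/14) ≈ 0.00340136
author D: (24/108) × (6/24) × (6/24) × (7/24) ≈ 0.00405093
Highest score → author B.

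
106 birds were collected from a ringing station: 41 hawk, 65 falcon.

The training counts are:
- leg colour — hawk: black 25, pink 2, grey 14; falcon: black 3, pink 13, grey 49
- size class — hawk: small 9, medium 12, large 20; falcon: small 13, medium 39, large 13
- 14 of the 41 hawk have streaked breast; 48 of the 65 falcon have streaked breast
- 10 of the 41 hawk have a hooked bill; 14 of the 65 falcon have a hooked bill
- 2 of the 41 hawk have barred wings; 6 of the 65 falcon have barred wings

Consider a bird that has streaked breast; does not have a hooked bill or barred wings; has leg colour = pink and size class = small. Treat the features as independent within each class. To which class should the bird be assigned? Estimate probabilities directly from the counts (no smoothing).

falcon

hawk: (41/106) × (2/41) × (9/41) × (14/41) × (31/41) × (39/41) ≈ 0.00101715
falcon: (65/106) × (13/65) × (13/65) × (48/65) × (51/65) × (59/65) ≈ 0.0129
Highest score → falcon.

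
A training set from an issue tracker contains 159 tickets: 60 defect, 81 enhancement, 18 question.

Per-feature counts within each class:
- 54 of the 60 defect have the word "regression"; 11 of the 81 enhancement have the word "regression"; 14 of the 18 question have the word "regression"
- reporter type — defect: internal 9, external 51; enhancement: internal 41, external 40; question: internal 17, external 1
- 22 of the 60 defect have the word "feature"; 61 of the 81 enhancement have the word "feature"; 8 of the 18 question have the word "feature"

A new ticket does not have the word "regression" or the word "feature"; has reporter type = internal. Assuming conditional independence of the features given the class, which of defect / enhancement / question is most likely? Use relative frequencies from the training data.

enhancement

defect: (60/159) × (6/60) × (9/60) × (38/60) ≈ 0.00358491
enhancement: (81/159) × (70/81) × (41/81) × (20/81) ≈ 0.0550231
question: (18/159) × (4/18) × (17/18) × (10/18) ≈ 0.0131998
Highest score → enhancement.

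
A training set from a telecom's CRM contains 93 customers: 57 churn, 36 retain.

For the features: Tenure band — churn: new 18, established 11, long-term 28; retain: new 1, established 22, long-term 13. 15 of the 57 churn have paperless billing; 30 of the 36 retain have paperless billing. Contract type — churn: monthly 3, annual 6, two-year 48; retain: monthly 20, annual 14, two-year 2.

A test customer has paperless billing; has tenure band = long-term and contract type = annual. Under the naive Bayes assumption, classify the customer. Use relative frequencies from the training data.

churn: (57/93) × (28/57) × (15/57) × (6/57) ≈ 0.00834004
retain: (36/93) × (13/36) × (30/36) × (14/36) ≈ 0.0453007
Highest score → retain.

retain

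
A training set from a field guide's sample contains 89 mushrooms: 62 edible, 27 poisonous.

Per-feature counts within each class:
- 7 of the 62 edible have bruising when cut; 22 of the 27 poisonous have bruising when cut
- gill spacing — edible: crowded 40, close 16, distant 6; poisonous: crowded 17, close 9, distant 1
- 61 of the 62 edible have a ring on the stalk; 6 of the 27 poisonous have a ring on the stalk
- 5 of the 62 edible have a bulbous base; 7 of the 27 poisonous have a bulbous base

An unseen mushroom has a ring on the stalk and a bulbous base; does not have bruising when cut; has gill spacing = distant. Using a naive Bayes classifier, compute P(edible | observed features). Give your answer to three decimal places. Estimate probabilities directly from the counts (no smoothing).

0.975

edible: (62/89) × (55/62) × (6/62) × (61/62) × (5/62) ≈ 0.00474514
poisonous: (27/89) × (5/27) × (1/27) × (6/27) × (7/27) ≈ 0.000119878
P(edible | x) = 0.00474514 / 0.004865018 ≈ 0.975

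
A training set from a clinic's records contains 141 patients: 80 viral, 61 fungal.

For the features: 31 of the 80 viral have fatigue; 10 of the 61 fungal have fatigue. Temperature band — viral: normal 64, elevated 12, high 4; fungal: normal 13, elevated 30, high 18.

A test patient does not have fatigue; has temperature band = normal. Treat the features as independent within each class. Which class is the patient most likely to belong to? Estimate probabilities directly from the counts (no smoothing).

viral

viral: (80/141) × (49/80) × (64/80) ≈ 0.278014
fungal: (61/141) × (51/61) × (13/61) ≈ 0.0770841
Highest score → viral.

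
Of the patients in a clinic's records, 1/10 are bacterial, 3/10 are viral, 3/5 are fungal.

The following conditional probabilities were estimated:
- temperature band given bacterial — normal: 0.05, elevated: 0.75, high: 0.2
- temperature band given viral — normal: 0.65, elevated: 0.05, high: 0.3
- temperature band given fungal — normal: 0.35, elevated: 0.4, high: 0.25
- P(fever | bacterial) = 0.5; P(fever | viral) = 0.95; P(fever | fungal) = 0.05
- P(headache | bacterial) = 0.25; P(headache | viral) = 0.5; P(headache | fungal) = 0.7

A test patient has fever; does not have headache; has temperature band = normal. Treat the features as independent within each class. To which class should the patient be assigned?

viral

bacterial: 0.1 × 0.05 × 0.5 × (1−0.25) = 0.001875
viral: 0.3 × 0.65 × 0.95 × (1−0.5) = 0.092625
fungal: 0.6 × 0.35 × 0.05 × (1−0.7) = 0.00315
Highest score → viral.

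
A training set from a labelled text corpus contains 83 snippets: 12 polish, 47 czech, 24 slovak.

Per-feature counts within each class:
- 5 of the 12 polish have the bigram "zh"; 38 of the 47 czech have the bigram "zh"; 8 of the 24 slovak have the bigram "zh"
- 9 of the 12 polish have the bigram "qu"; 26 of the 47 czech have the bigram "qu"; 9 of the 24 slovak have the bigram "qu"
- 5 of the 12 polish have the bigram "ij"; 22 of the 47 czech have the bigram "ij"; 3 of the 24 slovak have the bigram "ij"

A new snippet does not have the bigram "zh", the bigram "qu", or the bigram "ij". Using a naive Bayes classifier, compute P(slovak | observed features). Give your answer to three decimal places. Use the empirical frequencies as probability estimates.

0.735

polish: (12/83) × (7/12) × (3/12) × (7/12) ≈ 0.0122992
czech: (47/83) × (9/47) × (21/47) × (25/47) ≈ 0.0257708
slovak: (24/83) × (16/24) × (15/24) × (21/24) ≈ 0.105422
P(slovak | x) = 0.105422 / 0.143492 ≈ 0.735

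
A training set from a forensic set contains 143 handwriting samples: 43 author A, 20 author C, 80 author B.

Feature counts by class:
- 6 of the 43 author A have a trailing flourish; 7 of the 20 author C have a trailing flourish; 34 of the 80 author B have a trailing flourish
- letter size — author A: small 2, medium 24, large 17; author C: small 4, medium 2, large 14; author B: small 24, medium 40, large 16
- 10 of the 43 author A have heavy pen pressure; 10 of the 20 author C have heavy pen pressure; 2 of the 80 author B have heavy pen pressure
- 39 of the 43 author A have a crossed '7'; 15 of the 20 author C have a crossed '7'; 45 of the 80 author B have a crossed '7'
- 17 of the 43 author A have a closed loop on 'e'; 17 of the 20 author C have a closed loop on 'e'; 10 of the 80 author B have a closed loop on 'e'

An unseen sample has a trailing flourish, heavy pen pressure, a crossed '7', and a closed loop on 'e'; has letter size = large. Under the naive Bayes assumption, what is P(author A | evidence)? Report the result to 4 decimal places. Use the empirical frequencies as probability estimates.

0.1117

author A: (43/143) × (6/43) × (17/43) × (10/43) × (39/43) × (17/43) ≈ 0.00138326
author C: (20/143) × (7/20) × (14/20) × (10/20) × (15/20) × (17/20) ≈ 0.0109222
author B: (80/143) × (34/80) × (16/80) × (2/80) × (45/80) × (10/80) ≈ 0.0000835883
P(author A | x) = 0.00138326 / 0.0123890483 ≈ 0.1117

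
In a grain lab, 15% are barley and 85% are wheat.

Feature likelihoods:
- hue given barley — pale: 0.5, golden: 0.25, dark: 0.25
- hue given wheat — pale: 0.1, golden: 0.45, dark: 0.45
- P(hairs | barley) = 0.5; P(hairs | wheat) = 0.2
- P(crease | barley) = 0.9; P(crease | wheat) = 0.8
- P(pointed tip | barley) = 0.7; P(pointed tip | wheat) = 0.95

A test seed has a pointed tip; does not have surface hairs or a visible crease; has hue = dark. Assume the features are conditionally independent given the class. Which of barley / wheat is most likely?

wheat

barley: 0.15 × 0.25 × (1−0.5) × (1−0.9) × 0.7 = 0.0013125
wheat: 0.85 × 0.45 × (1−0.2) × (1−0.8) × 0.95 = 0.05814
Highest score → wheat.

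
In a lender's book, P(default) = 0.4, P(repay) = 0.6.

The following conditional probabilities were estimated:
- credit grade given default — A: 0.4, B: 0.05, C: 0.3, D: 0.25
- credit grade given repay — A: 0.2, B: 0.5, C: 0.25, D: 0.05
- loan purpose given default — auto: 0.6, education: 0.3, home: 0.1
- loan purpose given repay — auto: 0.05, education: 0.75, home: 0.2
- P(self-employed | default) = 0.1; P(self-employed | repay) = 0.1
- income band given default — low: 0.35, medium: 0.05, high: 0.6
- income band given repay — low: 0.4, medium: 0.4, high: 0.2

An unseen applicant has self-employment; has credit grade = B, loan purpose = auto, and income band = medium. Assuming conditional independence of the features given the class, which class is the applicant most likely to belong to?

default: 0.4 × 0.05 × 0.6 × 0.1 × 0.05 = 0.00006
repay: 0.6 × 0.5 × 0.05 × 0.1 × 0.4 = 0.0006
Highest score → repay.

repay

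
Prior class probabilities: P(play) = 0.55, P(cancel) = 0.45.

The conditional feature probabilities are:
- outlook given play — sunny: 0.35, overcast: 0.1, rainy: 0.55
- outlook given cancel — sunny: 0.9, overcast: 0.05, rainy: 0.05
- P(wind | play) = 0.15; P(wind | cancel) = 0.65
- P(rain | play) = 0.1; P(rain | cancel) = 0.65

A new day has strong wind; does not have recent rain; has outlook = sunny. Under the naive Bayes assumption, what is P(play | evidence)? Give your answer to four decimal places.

0.2200

play: 0.55 × 0.35 × 0.15 × (1−0.1) = 0.0259875
cancel: 0.45 × 0.9 × 0.65 × (1−0.65) = 0.0921375
P(play | x) = 0.0259875 / 0.118125 ≈ 0.2200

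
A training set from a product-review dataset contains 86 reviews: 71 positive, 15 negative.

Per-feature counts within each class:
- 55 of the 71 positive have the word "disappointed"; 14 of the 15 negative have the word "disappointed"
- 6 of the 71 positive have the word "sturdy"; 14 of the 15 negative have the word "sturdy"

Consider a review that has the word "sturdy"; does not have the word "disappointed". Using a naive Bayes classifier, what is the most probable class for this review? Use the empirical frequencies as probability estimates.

positive: (71/86) × (16/71) × (6/71) ≈ 0.0157222
negative: (15/86) × (1/15) × (14/15) ≈ 0.0108527
Highest score → positive.

positive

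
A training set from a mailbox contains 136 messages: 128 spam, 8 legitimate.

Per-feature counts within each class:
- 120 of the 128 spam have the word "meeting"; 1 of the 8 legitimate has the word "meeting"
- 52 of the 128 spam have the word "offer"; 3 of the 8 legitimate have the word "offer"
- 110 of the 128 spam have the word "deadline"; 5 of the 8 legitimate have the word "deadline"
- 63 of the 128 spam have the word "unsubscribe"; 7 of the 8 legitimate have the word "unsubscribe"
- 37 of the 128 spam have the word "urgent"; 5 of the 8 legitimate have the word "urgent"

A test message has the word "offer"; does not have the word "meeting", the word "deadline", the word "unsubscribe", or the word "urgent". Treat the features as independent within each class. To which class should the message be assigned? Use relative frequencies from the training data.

spam

spam: (128/136) × (8/128) × (52/128) × (18/128) × (65/128) × (91/128) ≈ 0.00121323
legitimate: (8/136) × (7/8) × (3/8) × (3/8) × (1/8) × (3/8) ≈ 0.000339284
Highest score → spam.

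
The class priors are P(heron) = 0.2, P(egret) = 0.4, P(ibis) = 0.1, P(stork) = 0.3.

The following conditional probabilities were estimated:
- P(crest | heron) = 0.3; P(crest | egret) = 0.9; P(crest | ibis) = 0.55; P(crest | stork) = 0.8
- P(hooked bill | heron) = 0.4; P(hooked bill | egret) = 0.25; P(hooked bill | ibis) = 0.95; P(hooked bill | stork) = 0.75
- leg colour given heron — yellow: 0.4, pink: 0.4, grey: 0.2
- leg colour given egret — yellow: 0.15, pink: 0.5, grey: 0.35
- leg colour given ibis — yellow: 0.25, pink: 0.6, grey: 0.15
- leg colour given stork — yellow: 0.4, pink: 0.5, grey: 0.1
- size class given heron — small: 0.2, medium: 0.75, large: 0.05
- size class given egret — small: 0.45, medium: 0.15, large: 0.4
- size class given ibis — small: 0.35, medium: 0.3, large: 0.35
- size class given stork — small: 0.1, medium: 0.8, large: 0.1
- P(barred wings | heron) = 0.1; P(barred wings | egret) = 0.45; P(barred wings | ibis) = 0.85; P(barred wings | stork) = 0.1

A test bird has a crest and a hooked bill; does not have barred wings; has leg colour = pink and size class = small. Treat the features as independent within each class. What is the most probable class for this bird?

heron: 0.2 × 0.3 × 0.4 × 0.4 × 0.2 × (1−0.1) = 0.001728
egret: 0.4 × 0.9 × 0.25 × 0.5 × 0.45 × (1−0.45) = 0.0111375
ibis: 0.1 × 0.55 × 0.95 × 0.6 × 0.35 × (1−0.85) = 0.001645875
stork: 0.3 × 0.8 × 0.75 × 0.5 × 0.1 × (1−0.1) = 0.0081
Highest score → egret.

egret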